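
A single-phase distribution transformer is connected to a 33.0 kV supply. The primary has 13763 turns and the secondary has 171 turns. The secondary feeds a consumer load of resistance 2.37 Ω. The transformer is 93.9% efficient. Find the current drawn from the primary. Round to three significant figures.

V_s = 33000 × 171/13763 = 410.01 V.
I_s = V_s/R = 410.01/2.37 = 173.00 A.
P_out = V_s I_s = 410.01 × 173.00 = 70933 W.
P_in = P_out/η = 70933/0.939 = 75541 W.
I_p = P_in/V_p = 75541/33000 = 2.29 A.

I_p ≈ 2.29 A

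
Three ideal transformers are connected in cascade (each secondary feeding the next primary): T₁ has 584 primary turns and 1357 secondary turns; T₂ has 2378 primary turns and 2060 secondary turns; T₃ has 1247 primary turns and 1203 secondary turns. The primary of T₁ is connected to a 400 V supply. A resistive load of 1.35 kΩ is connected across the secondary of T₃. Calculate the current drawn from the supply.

I_supply ≈ 1.12 A

Secondary of T₁: V = 400.00 × 1357/584 = 929.45 V.
Secondary of T₂: V = 929.45 × 2060/2378 = 805.16 V.
Secondary of T₃: V = 805.16 × 1203/1247 = 776.75 V.
I_load = 776.75/1350 = 0.57537 A, so P_out = 776.75 × 0.57537 = 446.92 W.
All ideal ⇒ P_in = P_out, so I_supply = 446.92/400 = 1.12 A.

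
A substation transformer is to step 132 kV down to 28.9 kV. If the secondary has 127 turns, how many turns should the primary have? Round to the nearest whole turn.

N_p = 580 turns

N_p/N_s = V_p/V_s, so N_p = 127 × 132000/28900 = 580.1 ≈ 580 turns.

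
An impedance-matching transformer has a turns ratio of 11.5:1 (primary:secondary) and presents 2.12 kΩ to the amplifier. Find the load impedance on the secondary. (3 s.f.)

Z_s = Z_p/(N_p/N_s)² = 2120/11.5² = 16.0 Ω.

Z_s ≈ 16.0 Ω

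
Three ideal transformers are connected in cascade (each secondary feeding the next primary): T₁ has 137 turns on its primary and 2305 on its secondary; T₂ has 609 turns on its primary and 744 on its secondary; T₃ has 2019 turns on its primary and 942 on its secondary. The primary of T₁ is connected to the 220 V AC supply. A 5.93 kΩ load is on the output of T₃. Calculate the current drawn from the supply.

I_supply ≈ 3.41 A

Secondary of T₁: V = 220.00 × 2305/137 = 3701.5 V.
Secondary of T₂: V = 3701.5 × 744/609 = 4522.0 V.
Secondary of T₃: V = 4522.0 × 942/2019 = 2109.8 V.
I_load = 2109.8/5930 = 0.35579 A, so P_out = 2109.8 × 0.35579 = 750.64 W.
All ideal ⇒ P_in = P_out, so I_supply = 750.64/220 = 3.41 A.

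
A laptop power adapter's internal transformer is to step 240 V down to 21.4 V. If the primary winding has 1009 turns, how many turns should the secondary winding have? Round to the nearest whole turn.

N_s/N_p = V_s/V_p, so N_s = 1009 × 21.4/240 = 90.0 ≈ 90 turns.

N_s = 90 turns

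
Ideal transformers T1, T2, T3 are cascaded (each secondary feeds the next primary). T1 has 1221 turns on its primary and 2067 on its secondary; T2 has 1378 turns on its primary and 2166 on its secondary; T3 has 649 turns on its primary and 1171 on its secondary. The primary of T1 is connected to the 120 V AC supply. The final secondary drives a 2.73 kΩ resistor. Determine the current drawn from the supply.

I_supply ≈ 1.01 A

After T1: V = 120.00 × 2067/1221 = 203.14 V.
After T2: V = 203.14 × 2166/1378 = 319.31 V.
After T3: V = 319.31 × 1171/649 = 576.14 V.
I_load = 576.14/2730 = 0.21104 A, so P_out = 576.14 × 0.21104 = 121.59 W.
All ideal ⇒ P_in = P_out, so I_supply = 121.59/120 = 1.01 A.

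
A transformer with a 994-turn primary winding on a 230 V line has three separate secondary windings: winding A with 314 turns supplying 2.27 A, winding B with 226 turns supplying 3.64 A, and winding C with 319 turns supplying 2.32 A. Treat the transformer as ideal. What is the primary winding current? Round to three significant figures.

V_A = 230 × 314/994 = 72.656 V; V_B = 230 × 226/994 = 52.294 V; V_C = 230 × 319/994 = 73.813 V.
P_out = V_A I_A + V_B I_B + V_C I_C = 72.656×2.27 + 52.294×3.64 + 73.813×2.32 = 164.93 + 190.35 + 171.25 = 526.52 W.
Ideal ⇒ P_in = P_out, so I_p = P_out/V_p = 526.52/230 = 2.29 A.

I_p ≈ 2.29 A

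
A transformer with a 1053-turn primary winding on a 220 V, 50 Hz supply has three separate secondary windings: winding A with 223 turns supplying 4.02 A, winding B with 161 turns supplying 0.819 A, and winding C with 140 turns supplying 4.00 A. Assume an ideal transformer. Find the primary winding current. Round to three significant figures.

I_p ≈ 1.51 A

V_A = 220 × 223/1053 = 46.591 V; V_B = 220 × 161/1053 = 33.637 V; V_C = 220 × 140/1053 = 29.250 V.
P_out = V_A I_A + V_B I_B + V_C I_C = 46.591×4.02 + 33.637×0.819 + 29.250×4.00 = 187.29 + 27.549 + 117.00 = 331.84 W.
Ideal ⇒ P_in = P_out, so I_p = P_out/V_p = 331.84/220 = 1.51 A.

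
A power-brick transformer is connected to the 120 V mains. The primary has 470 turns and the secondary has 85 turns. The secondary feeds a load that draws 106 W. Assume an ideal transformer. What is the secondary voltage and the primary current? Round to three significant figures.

V_s = V_p × N_s/N_p = 120 × 85/470 = 21.702 V.
I_s = P/V_s = 106/21.702 = 4.8843 A.
I_p = I_s × N_s/N_p = 4.8843 × 85/470 = 0.883 A.

V_s ≈ 21.7 V, I_p ≈ 0.883 A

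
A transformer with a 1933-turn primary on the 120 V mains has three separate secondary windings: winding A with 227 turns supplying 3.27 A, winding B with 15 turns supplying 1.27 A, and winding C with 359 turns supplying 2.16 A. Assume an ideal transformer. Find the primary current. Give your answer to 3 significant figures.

V_A = 120 × 227/1933 = 14.092 V; V_B = 120 × 15/1933 = 0.93120 V; V_C = 120 × 359/1933 = 22.287 V.
P_out = V_A I_A + V_B I_B + V_C I_C = 14.092×3.27 + 0.93120×1.27 + 22.287×2.16 = 46.081 + 1.1826 + 48.139 = 95.403 W.
Ideal ⇒ P_in = P_out, so I_p = P_out/V_p = 95.403/120 = 0.795 A.

I_p ≈ 0.795 A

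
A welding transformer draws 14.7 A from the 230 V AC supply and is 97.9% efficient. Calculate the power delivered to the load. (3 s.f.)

P_in = V_p I_p = 230 × 14.7 = 3381.0 W.
P_out = η P_in = 0.979 × 3381.0 = 3310 W.

P_out ≈ 3310 W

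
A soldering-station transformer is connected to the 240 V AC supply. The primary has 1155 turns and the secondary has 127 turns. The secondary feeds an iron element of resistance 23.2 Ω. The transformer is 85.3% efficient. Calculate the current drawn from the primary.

V_s = 240 × 127/1155 = 26.390 V.
I_s = V_s/R = 26.390/23.2 = 1.1375 A.
P_out = V_s I_s = 26.390 × 1.1375 = 30.018 W.
P_in = P_out/η = 30.018/0.853 = 35.191 W.
I_p = P_in/V_p = 35.191/240 = 0.147 A.

I_p ≈ 0.147 A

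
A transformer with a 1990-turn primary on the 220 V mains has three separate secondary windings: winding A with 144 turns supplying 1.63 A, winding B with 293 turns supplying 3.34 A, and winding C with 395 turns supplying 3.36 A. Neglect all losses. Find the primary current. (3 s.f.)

I_p ≈ 1.28 A

V_A = 220 × 144/1990 = 15.920 V; V_B = 220 × 293/1990 = 32.392 V; V_C = 220 × 395/1990 = 43.668 V.
P_out = V_A I_A + V_B I_B + V_C I_C = 15.920×1.63 + 32.392×3.34 + 43.668×3.36 = 25.949 + 108.19 + 146.73 = 280.86 W.
Ideal ⇒ P_in = P_out, so I_p = P_out/V_p = 280.86/220 = 1.28 A.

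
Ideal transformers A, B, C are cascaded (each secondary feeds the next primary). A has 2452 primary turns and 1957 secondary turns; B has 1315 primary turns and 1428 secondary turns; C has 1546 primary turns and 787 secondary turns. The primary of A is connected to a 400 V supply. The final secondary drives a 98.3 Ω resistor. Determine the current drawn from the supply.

Secondary of A: V = 400.00 × 1957/2452 = 319.25 V.
Secondary of B: V = 319.25 × 1428/1315 = 346.68 V.
Secondary of C: V = 346.68 × 787/1546 = 176.48 V.
I_load = 176.48/98.3 = 1.7953 A, so P_out = 176.48 × 1.7953 = 316.84 W.
All ideal ⇒ P_in = P_out, so I_supply = 316.84/400 = 0.792 A.

I_supply ≈ 0.792 A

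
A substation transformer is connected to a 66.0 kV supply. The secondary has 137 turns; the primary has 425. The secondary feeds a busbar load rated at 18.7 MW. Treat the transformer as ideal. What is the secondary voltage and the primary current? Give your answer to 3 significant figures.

V_s = V_p × N_s/N_p = 66000 × 137/425 = 21275 V.
I_s = P/V_s = 1.87×10^7/21275 = 878.95 A.
I_p = I_s × N_s/N_p = 878.95 × 137/425 = 283 A.

V_s ≈ 21300 V, I_p ≈ 283 A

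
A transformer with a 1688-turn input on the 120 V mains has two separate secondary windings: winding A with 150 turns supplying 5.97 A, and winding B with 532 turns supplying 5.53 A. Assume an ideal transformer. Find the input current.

V_A = 120 × 150/1688 = 10.664 V; V_B = 120 × 532/1688 = 37.820 V.
P_out = V_A I_A + V_B I_B = 10.664×5.97 + 37.820×5.53 = 63.661 + 209.14 = 272.81 W.
Ideal ⇒ P_in = P_out, so I_in = P_out/V_in = 272.81/120 = 2.27 A.

I_in ≈ 2.27 A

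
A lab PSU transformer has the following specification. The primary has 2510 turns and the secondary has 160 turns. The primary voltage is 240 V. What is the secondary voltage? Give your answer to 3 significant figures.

V_s ≈ 15.3 V

V_s/V_p = N_s/N_p, so V_s = 240 × 160/2510 = 15.3 V.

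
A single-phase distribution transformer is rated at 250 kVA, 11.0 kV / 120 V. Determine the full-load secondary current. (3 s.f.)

I_s ≈ 2080 A

I_s = S/V_s = 250000/120 = 2080 A.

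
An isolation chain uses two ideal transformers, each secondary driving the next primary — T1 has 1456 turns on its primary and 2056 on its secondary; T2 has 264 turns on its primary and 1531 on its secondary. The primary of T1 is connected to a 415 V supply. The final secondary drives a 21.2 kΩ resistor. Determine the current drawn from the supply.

I_supply ≈ 1.31 A

Secondary of T1: V = 415.00 × 2056/1456 = 586.02 V.
Secondary of T2: V = 586.02 × 1531/264 = 3398.5 V.
I_load = 3398.5/21200 = 0.16030 A, so P_out = 3398.5 × 0.16030 = 544.79 W.
All ideal ⇒ P_in = P_out, so I_supply = 544.79/415 = 1.31 A.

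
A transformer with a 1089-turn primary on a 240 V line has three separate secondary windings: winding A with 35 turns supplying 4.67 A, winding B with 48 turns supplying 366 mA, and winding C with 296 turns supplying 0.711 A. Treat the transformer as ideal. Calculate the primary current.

I_p ≈ 0.359 A

V_A = 240 × 35/1089 = 7.7135 V; V_B = 240 × 48/1089 = 10.579 V; V_C = 240 × 296/1089 = 65.234 V.
P_out = V_A I_A + V_B I_B + V_C I_C = 7.7135×4.67 + 10.579×0.366 + 65.234×0.711 = 36.022 + 3.8717 + 46.381 = 86.275 W.
Ideal ⇒ P_in = P_out, so I_p = P_out/V_p = 86.275/240 = 0.359 A.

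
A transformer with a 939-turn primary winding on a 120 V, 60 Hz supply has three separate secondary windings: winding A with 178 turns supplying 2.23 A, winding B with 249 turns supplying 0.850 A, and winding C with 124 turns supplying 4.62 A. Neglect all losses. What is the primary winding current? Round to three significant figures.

V_A = 120 × 178/939 = 22.748 V; V_B = 120 × 249/939 = 31.821 V; V_C = 120 × 124/939 = 15.847 V.
P_out = V_A I_A + V_B I_B + V_C I_C = 22.748×2.23 + 31.821×0.850 + 15.847×4.62 = 50.727 + 27.048 + 73.212 = 150.99 W.
Ideal ⇒ P_in = P_out, so I_p = P_out/V_p = 150.99/120 = 1.26 A.

I_p ≈ 1.26 A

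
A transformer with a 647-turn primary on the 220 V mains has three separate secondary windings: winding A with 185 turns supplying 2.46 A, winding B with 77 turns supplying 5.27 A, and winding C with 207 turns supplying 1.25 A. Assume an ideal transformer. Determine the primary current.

I_p ≈ 1.73 A

V_A = 220 × 185/647 = 62.906 V; V_B = 220 × 77/647 = 26.182 V; V_C = 220 × 207/647 = 70.386 V.
P_out = V_A I_A + V_B I_B + V_C I_C = 62.906×2.46 + 26.182×5.27 + 70.386×1.25 = 154.75 + 137.98 + 87.983 = 380.71 W.
Ideal ⇒ P_in = P_out, so I_p = P_out/V_p = 380.71/220 = 1.73 A.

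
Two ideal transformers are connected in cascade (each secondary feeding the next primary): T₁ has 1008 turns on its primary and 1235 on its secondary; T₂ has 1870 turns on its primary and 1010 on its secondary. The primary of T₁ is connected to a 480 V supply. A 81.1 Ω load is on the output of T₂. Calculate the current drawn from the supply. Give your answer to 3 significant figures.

After T₁: V = 480.00 × 1235/1008 = 588.10 V.
After T₂: V = 588.10 × 1010/1870 = 317.63 V.
I_load = 317.63/81.1 = 3.9166 A, so P_out = 317.63 × 3.9166 = 1244.0 W.
All ideal ⇒ P_in = P_out, so I_supply = 1244.0/480 = 2.59 A.

I_supply ≈ 2.59 A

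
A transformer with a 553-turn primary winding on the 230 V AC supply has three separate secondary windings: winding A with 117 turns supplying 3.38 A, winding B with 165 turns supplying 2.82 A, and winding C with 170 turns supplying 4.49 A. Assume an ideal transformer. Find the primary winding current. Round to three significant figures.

V_A = 230 × 117/553 = 48.662 V; V_B = 230 × 165/553 = 68.626 V; V_C = 230 × 170/553 = 70.705 V.
P_out = V_A I_A + V_B I_B + V_C I_C = 48.662×3.38 + 68.626×2.82 + 70.705×4.49 = 164.48 + 193.52 + 317.47 = 675.47 W.
Ideal ⇒ P_in = P_out, so I_p = P_out/V_p = 675.47/230 = 2.94 A.

I_p ≈ 2.94 A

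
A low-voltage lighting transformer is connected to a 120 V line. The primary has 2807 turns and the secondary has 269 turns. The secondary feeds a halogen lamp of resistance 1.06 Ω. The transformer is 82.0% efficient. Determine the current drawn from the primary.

V_s = 120 × 269/2807 = 11.500 V.
I_s = V_s/R = 11.500/1.06 = 10.849 A.
P_out = V_s I_s = 11.500 × 10.849 = 124.76 W.
P_in = P_out/η = 124.76/0.820 = 152.15 W.
I_p = P_in/V_p = 152.15/120 = 1.27 A.

I_p ≈ 1.27 A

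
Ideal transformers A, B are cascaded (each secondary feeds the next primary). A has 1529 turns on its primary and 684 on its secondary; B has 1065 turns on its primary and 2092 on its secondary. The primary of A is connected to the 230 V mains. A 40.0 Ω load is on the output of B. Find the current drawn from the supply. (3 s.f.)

After A: V = 230.00 × 684/1529 = 102.89 V.
After B: V = 102.89 × 2092/1065 = 202.11 V.
I_load = 202.11/40.0 = 5.0528 A, so P_out = 202.11 × 5.0528 = 1021.2 W.
All ideal ⇒ P_in = P_out, so I_supply = 1021.2/230 = 4.44 A.

I_supply ≈ 4.44 A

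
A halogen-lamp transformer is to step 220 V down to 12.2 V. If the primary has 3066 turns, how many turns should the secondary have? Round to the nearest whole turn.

N_s/N_p = V_s/V_p, so N_s = 3066 × 12.2/220 = 170.0 ≈ 170 turns.

N_s = 170 turns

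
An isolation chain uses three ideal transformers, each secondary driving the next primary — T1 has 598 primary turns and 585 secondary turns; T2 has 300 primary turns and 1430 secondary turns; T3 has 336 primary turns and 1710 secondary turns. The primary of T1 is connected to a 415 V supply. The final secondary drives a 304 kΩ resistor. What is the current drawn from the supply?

Secondary of T1: V = 415.00 × 585/598 = 405.98 V.
Secondary of T2: V = 405.98 × 1430/300 = 1935.2 V.
Secondary of T3: V = 1935.2 × 1710/336 = 9848.6 V.
I_load = 9848.6/304000 = 0.032397 A, so P_out = 9848.6 × 0.032397 = 319.06 W.
All ideal ⇒ P_in = P_out, so I_supply = 319.06/415 = 0.769 A.

I_supply ≈ 0.769 A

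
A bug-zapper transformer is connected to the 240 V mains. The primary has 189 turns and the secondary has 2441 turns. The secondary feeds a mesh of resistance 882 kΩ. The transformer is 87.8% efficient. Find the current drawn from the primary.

V_s = 240 × 2441/189 = 3099.7 V.
I_s = V_s/R = 3099.7/882000 = 0.0035144 A.
P_out = V_s I_s = 3099.7 × 0.0035144 = 10.893 W.
P_in = P_out/η = 10.893/0.878 = 12.407 W.
I_p = P_in/V_p = 12.407/240 = 0.0517 A.

I_p ≈ 0.0517 A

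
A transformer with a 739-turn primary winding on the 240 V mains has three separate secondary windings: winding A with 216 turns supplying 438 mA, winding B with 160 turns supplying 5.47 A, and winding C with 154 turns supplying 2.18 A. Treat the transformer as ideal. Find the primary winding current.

V_A = 240 × 216/739 = 70.149 V; V_B = 240 × 160/739 = 51.962 V; V_C = 240 × 154/739 = 50.014 V.
P_out = V_A I_A + V_B I_B + V_C I_C = 70.149×0.438 + 51.962×5.47 + 50.014×2.18 = 30.725 + 284.23 + 109.03 = 423.99 W.
Ideal ⇒ P_in = P_out, so I_p = P_out/V_p = 423.99/240 = 1.77 A.

I_p ≈ 1.77 A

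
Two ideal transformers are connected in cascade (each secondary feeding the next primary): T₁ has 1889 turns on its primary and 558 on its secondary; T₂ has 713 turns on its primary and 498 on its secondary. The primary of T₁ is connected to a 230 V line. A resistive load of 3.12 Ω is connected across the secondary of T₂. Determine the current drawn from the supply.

Secondary of T₁: V = 230.00 × 558/1889 = 67.941 V.
Secondary of T₂: V = 67.941 × 498/713 = 47.454 V.
I_load = 47.454/3.12 = 15.210 A, so P_out = 47.454 × 15.210 = 721.75 W.
All ideal ⇒ P_in = P_out, so I_supply = 721.75/230 = 3.14 A.

I_supply ≈ 3.14 A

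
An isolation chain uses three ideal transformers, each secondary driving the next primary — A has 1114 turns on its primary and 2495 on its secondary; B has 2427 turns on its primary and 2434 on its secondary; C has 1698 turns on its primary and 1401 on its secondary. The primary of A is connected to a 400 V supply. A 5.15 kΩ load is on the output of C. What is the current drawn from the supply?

I_supply ≈ 0.267 A

After A: V = 400.00 × 2495/1114 = 895.87 V.
After B: V = 895.87 × 2434/2427 = 898.45 V.
After C: V = 898.45 × 1401/1698 = 741.30 V.
I_load = 741.30/5150 = 0.14394 A, so P_out = 741.30 × 0.14394 = 106.71 W.
All ideal ⇒ P_in = P_out, so I_supply = 106.71/400 = 0.267 A.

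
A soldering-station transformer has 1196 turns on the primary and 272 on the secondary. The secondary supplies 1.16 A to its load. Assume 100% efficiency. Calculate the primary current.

For an ideal transformer I_p/I_s = N_s/N_p, so I_p = 1.16 × 272/1196 = 0.264 A.

I_p ≈ 0.264 A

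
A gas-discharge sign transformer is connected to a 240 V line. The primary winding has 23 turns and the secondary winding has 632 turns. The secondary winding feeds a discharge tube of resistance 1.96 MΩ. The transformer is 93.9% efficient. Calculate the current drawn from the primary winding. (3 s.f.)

I_p ≈ 0.0985 A

V_s = 240 × 632/23 = 6594.8 V.
I_s = V_s/R = 6594.8/(1.96×10^6) = 0.0033647 A.
P_out = V_s I_s = 6594.8 × 0.0033647 = 22.189 W.
P_in = P_out/η = 22.189/0.939 = 23.631 W.
I_p = P_in/V_p = 23.631/240 = 0.0985 A.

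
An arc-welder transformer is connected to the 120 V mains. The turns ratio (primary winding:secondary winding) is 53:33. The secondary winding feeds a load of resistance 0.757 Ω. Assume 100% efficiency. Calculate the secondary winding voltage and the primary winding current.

V_s ≈ 74.7 V, I_p ≈ 61.5 A

V_s = V_p × N_s/N_p = 120 × 33/53 = 74.717 V.
I_s = V_s/R = 74.717/0.757 = 98.701 A.
I_p = I_s × N_s/N_p = 98.701 × 33/53 = 61.5 A.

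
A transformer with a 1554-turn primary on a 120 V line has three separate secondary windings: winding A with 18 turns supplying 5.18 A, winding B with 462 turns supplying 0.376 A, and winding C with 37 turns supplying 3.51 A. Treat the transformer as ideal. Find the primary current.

V_A = 120 × 18/1554 = 1.3900 V; V_B = 120 × 462/1554 = 35.676 V; V_C = 120 × 37/1554 = 2.8571 V.
P_out = V_A I_A + V_B I_B + V_C I_C = 1.3900×5.18 + 35.676×0.376 + 2.8571×3.51 = 7.2000 + 13.414 + 10.029 = 30.643 W.
Ideal ⇒ P_in = P_out, so I_p = P_out/V_p = 30.643/120 = 0.255 A.

I_p ≈ 0.255 A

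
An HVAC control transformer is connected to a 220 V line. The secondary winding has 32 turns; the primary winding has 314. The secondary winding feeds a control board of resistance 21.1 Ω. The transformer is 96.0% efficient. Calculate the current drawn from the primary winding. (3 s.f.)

I_p ≈ 0.113 A

V_s = 220 × 32/314 = 22.420 V.
I_s = V_s/R = 22.420/21.1 = 1.0626 A.
P_out = V_s I_s = 22.420 × 1.0626 = 23.823 W.
P_in = P_out/η = 23.823/0.960 = 24.816 W.
I_p = P_in/V_p = 24.816/220 = 0.113 A.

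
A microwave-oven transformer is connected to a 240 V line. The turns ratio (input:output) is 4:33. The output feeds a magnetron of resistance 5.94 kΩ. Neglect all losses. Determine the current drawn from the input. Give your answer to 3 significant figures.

V_out = V_in × N_out/N_in = 240 × 33/4 = 1980.0 V.
I_out = V_out/R = 1980.0/5940 = 0.33333 A.
For an ideal transformer I_in N_in = I_out N_out, so I_in = 0.33333 × 33/4 = 2.75 A.

I_in ≈ 2.75 A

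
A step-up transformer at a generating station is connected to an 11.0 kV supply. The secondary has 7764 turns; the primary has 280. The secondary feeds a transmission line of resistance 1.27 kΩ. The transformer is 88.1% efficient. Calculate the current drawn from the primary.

I_p ≈ 7560 A

V_s = 11000 × 7764/280 = 305010 V.
I_s = V_s/R = 305010/1270 = 240.17 A.
P_out = V_s I_s = 305010 × 240.17 = 7.3255×10^7 W.
P_in = P_out/η = 7.3255×10^7/0.881 = 8.3150×10^7 W.
I_p = P_in/V_p = 8.3150×10^7/11000 = 7560 A.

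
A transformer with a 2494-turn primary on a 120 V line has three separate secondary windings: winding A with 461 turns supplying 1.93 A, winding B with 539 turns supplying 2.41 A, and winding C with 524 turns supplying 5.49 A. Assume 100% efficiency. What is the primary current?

V_A = 120 × 461/2494 = 22.181 V; V_B = 120 × 539/2494 = 25.934 V; V_C = 120 × 524/2494 = 25.213 V.
P_out = V_A I_A + V_B I_B + V_C I_C = 22.181×1.93 + 25.934×2.41 + 25.213×5.49 = 42.810 + 62.502 + 138.42 = 243.73 W.
Ideal ⇒ P_in = P_out, so I_p = P_out/V_p = 243.73/120 = 2.03 A.

I_p ≈ 2.03 A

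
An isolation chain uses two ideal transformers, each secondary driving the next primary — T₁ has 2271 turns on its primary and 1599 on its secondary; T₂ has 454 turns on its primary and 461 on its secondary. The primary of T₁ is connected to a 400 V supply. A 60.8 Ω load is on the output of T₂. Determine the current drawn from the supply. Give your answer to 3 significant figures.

Secondary of T₁: V = 400.00 × 1599/2271 = 281.64 V.
Secondary of T₂: V = 281.64 × 461/454 = 285.98 V.
I_load = 285.98/60.8 = 4.7036 A, so P_out = 285.98 × 4.7036 = 1345.1 W.
All ideal ⇒ P_in = P_out, so I_supply = 1345.1/400 = 3.36 A.

I_supply ≈ 3.36 A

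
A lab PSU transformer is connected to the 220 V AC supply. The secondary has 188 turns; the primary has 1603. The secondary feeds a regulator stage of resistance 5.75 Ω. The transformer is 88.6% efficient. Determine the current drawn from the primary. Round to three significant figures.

V_s = 220 × 188/1603 = 25.802 V.
I_s = V_s/R = 25.802/5.75 = 4.4872 A.
P_out = V_s I_s = 25.802 × 4.4872 = 115.78 W.
P_in = P_out/η = 115.78/0.886 = 130.67 W.
I_p = P_in/V_p = 130.67/220 = 0.594 A.

I_p ≈ 0.594 A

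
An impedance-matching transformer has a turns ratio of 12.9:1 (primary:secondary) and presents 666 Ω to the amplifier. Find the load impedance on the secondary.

Z_s ≈ 4.00 Ω

Z_s = Z_p/(N_p/N_s)² = 666/12.9² = 4.00 Ω.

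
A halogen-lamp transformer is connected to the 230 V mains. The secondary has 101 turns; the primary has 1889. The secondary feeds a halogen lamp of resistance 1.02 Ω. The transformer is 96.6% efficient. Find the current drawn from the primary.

I_p ≈ 0.667 A

V_s = 230 × 101/1889 = 12.298 V.
I_s = V_s/R = 12.298/1.02 = 12.056 A.
P_out = V_s I_s = 12.298 × 12.056 = 148.26 W.
P_in = P_out/η = 148.26/0.966 = 153.48 W.
I_p = P_in/V_p = 153.48/230 = 0.667 A.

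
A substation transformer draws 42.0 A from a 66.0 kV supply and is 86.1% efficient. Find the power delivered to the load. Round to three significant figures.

P_out ≈ 2.39×10^6 W

P_in = V_p I_p = 66000 × 42.0 = 2.7720×10^6 W.
P_out = η P_in = 0.861 × 2.7720×10^6 = 2.39×10^6 W.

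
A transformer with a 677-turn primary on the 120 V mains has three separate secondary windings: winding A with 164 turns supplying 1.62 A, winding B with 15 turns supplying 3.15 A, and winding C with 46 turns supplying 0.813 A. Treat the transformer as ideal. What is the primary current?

I_p ≈ 0.517 A

V_A = 120 × 164/677 = 29.069 V; V_B = 120 × 15/677 = 2.6588 V; V_C = 120 × 46/677 = 8.1536 V.
P_out = V_A I_A + V_B I_B + V_C I_C = 29.069×1.62 + 2.6588×3.15 + 8.1536×0.813 = 47.092 + 8.3752 + 6.6289 = 62.097 W.
Ideal ⇒ P_in = P_out, so I_p = P_out/V_p = 62.097/120 = 0.517 A.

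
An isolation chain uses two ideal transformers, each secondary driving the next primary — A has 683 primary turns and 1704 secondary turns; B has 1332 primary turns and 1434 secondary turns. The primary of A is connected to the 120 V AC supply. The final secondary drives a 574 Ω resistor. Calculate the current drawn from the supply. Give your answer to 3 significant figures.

Secondary of A: V = 120.00 × 1704/683 = 299.39 V.
Secondary of B: V = 299.39 × 1434/1332 = 322.31 V.
I_load = 322.31/574 = 0.56152 A, so P_out = 322.31 × 0.56152 = 180.98 W.
All ideal ⇒ P_in = P_out, so I_supply = 180.98/120 = 1.51 A.

I_supply ≈ 1.51 A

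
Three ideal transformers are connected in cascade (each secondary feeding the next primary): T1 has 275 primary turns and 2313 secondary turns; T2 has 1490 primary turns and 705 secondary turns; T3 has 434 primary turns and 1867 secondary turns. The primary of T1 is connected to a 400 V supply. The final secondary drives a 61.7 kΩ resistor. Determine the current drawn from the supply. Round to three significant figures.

After T1: V = 400.00 × 2313/275 = 3364.4 V.
After T2: V = 3364.4 × 705/1490 = 1591.9 V.
After T3: V = 1591.9 × 1867/434 = 6847.9 V.
I_load = 6847.9/61700 = 0.11099 A, so P_out = 6847.9 × 0.11099 = 760.04 W.
All ideal ⇒ P_in = P_out, so I_supply = 760.04/400 = 1.90 A.

I_supply ≈ 1.90 A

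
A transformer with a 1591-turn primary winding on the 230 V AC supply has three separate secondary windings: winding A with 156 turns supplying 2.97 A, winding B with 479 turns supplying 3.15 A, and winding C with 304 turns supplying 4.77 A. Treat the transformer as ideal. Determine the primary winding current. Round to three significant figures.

I_p ≈ 2.15 A

V_A = 230 × 156/1591 = 22.552 V; V_B = 230 × 479/1591 = 69.246 V; V_C = 230 × 304/1591 = 43.947 V.
P_out = V_A I_A + V_B I_B + V_C I_C = 22.552×2.97 + 69.246×3.15 + 43.947×4.77 = 66.979 + 218.12 + 209.63 = 494.73 W.
Ideal ⇒ P_in = P_out, so I_p = P_out/V_p = 494.73/230 = 2.15 A.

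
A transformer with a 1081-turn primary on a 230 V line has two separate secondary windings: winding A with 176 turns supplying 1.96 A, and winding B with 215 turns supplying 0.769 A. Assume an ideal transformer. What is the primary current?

I_p ≈ 0.472 A

V_A = 230 × 176/1081 = 37.447 V; V_B = 230 × 215/1081 = 45.745 V.
P_out = V_A I_A + V_B I_B = 37.447×1.96 + 45.745×0.769 = 73.396 + 35.178 = 108.57 W.
Ideal ⇒ P_in = P_out, so I_p = P_out/V_p = 108.57/230 = 0.472 A.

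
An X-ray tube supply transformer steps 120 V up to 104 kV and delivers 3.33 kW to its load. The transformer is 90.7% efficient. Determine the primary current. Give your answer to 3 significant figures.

P_in = P_out/η = 3330/0.907 = 3671.4 W.
I_p = P_in/V_p = 3671.4/120 = 30.6 A.

I_p ≈ 30.6 A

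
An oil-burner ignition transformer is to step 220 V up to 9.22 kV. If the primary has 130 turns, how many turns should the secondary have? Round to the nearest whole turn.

N_s/N_p = V_s/V_p, so N_s = 130 × 9220/220 = 5448.2 ≈ 5448 turns.

N_s = 5448 turns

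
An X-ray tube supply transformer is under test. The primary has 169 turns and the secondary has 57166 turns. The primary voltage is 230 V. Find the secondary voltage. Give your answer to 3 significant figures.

V_s/V_p = N_s/N_p, so V_s = 230 × 57166/169 = 77800 V.

V_s ≈ 77800 V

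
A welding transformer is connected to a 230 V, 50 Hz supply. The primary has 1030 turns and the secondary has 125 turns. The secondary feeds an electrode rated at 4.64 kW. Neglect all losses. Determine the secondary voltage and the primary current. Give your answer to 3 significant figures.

V_s ≈ 27.9 V, I_p ≈ 20.2 A

V_s = V_p × N_s/N_p = 230 × 125/1030 = 27.913 V.
I_s = P/V_s = 4640/27.913 = 166.23 A.
I_p = I_s × N_s/N_p = 166.23 × 125/1030 = 20.2 A.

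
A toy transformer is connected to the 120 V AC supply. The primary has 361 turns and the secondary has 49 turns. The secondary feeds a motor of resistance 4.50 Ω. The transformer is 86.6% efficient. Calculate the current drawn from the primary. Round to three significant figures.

I_p ≈ 0.567 A

V_s = 120 × 49/361 = 16.288 V.
I_s = V_s/R = 16.288/4.50 = 3.6196 A.
P_out = V_s I_s = 16.288 × 3.6196 = 58.956 W.
P_in = P_out/η = 58.956/0.866 = 68.078 W.
I_p = P_in/V_p = 68.078/120 = 0.567 A.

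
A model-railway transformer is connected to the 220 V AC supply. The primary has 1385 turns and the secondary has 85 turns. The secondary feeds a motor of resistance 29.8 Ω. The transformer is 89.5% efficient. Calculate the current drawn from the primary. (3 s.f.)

V_s = 220 × 85/1385 = 13.502 V.
I_s = V_s/R = 13.502/29.8 = 0.45308 A.
P_out = V_s I_s = 13.502 × 0.45308 = 6.1174 W.
P_in = P_out/η = 6.1174/0.895 = 6.8351 W.
I_p = P_in/V_p = 6.8351/220 = 0.0311 A.

I_p ≈ 0.0311 A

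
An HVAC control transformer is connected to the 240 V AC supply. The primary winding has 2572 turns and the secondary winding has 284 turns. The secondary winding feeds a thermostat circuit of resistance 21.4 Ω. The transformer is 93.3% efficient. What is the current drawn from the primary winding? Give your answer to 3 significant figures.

I_p ≈ 0.147 A

V_s = 240 × 284/2572 = 26.501 V.
I_s = V_s/R = 26.501/21.4 = 1.2384 A.
P_out = V_s I_s = 26.501 × 1.2384 = 32.817 W.
P_in = P_out/η = 32.817/0.933 = 35.174 W.
I_p = P_in/V_p = 35.174/240 = 0.147 A.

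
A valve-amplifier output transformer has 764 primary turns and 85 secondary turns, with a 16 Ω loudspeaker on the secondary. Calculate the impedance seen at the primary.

Z_p ≈ 1290 Ω

Z_p = (N_p/N_s)² × Z_s = (764/85)² × 16 = 1290 Ω.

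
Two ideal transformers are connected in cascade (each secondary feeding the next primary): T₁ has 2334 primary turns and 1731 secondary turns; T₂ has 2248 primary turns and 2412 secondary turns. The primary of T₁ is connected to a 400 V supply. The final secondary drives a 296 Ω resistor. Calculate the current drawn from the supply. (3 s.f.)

After T₁: V = 400.00 × 1731/2334 = 296.66 V.
After T₂: V = 296.66 × 2412/2248 = 318.30 V.
I_load = 318.30/296 = 1.0753 A, so P_out = 318.30 × 1.0753 = 342.28 W.
All ideal ⇒ P_in = P_out, so I_supply = 342.28/400 = 0.856 A.

I_supply ≈ 0.856 A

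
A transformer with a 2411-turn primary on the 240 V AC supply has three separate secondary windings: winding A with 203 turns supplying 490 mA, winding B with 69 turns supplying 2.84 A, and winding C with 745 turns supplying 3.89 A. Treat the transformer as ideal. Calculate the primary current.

V_A = 240 × 203/2411 = 20.207 V; V_B = 240 × 69/2411 = 6.8685 V; V_C = 240 × 745/2411 = 74.160 V.
P_out = V_A I_A + V_B I_B + V_C I_C = 20.207×0.490 + 6.8685×2.84 + 74.160×3.89 = 9.9016 + 19.507 + 288.48 = 317.89 W.
Ideal ⇒ P_in = P_out, so I_p = P_out/V_p = 317.89/240 = 1.32 A.

I_p ≈ 1.32 A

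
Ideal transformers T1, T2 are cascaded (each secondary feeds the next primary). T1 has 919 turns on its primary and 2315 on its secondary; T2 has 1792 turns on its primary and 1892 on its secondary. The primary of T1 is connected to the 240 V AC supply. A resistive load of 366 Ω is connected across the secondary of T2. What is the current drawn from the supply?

I_supply ≈ 4.64 A

Secondary of T1: V = 240.00 × 2315/919 = 604.57 V.
Secondary of T2: V = 604.57 × 1892/1792 = 638.31 V.
I_load = 638.31/366 = 1.7440 A, so P_out = 638.31 × 1.7440 = 1113.2 W.
All ideal ⇒ P_in = P_out, so I_supply = 1113.2/240 = 4.64 A.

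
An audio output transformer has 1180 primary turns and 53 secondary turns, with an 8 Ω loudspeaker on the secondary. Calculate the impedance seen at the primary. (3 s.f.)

Z_p ≈ 3970 Ω

Z_p = (N_p/N_s)² × Z_s = (1180/53)² × 8 = 3970 Ω.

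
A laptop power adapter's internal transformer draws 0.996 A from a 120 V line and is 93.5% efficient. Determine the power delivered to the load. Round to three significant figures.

P_out ≈ 112 W

P_in = V_p I_p = 120 × 0.996 = 119.52 W.
P_out = η P_in = 0.935 × 119.52 = 112 W.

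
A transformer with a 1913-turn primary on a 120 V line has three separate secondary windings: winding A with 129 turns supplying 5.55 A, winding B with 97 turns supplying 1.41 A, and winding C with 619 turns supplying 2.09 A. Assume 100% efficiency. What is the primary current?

I_p ≈ 1.12 A

V_A = 120 × 129/1913 = 8.0920 V; V_B = 120 × 97/1913 = 6.0847 V; V_C = 120 × 619/1913 = 38.829 V.
P_out = V_A I_A + V_B I_B + V_C I_C = 8.0920×5.55 + 6.0847×1.41 + 38.829×2.09 = 44.911 + 8.5794 + 81.153 = 134.64 W.
Ideal ⇒ P_in = P_out, so I_p = P_out/V_p = 134.64/120 = 1.12 A.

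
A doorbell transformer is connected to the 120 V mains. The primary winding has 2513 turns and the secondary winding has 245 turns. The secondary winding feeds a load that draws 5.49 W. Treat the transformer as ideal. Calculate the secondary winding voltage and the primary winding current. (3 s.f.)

V_s ≈ 11.7 V, I_p ≈ 0.0457 A

V_s = V_p × N_s/N_p = 120 × 245/2513 = 11.699 V.
I_s = P/V_s = 5.49/11.699 = 0.46926 A.
I_p = I_s × N_s/N_p = 0.46926 × 245/2513 = 0.0457 A.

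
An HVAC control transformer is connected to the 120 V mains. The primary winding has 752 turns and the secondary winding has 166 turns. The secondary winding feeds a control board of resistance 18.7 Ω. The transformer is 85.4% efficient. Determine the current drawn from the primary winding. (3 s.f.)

I_p ≈ 0.366 A

V_s = 120 × 166/752 = 26.489 V.
I_s = V_s/R = 26.489/18.7 = 1.4165 A.
P_out = V_s I_s = 26.489 × 1.4165 = 37.523 W.
P_in = P_out/η = 37.523/0.854 = 43.938 W.
I_p = P_in/V_p = 43.938/120 = 0.366 A.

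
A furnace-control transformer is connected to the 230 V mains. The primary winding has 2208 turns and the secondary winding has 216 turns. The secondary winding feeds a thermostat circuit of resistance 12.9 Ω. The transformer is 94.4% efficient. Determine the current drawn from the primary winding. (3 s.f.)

I_p ≈ 0.181 A

V_s = 230 × 216/2208 = 22.500 V.
I_s = V_s/R = 22.500/12.9 = 1.7442 A.
P_out = V_s I_s = 22.500 × 1.7442 = 39.244 W.
P_in = P_out/η = 39.244/0.944 = 41.572 W.
I_p = P_in/V_p = 41.572/230 = 0.181 A.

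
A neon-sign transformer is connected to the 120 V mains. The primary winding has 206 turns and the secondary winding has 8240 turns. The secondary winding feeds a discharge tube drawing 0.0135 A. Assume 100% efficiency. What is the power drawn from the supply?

I_p = I_s × N_s/N_p = 0.0135 × 8240/206 = 0.54000 A.
P = V_p I_p = 120 × 0.54000 = 64.8 W.

P ≈ 64.8 W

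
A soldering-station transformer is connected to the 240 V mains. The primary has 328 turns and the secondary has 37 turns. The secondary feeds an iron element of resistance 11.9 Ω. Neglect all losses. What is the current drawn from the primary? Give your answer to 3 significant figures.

I_p ≈ 0.257 A

V_s = V_p × N_s/N_p = 240 × 37/328 = 27.073 V.
I_s = V_s/R = 27.073/11.9 = 2.2751 A.
For an ideal transformer I_p N_p = I_s N_s, so I_p = 2.2751 × 37/328 = 0.257 A.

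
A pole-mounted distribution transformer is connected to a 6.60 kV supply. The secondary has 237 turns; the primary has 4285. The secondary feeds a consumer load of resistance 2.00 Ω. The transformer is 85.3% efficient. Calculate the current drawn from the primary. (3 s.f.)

V_s = 6600 × 237/4285 = 365.04 V.
I_s = V_s/R = 365.04/2.00 = 182.52 A.
P_out = V_s I_s = 365.04 × 182.52 = 66627 W.
P_in = P_out/η = 66627/0.853 = 78110 W.
I_p = P_in/V_p = 78110/6600 = 11.8 A.

I_p ≈ 11.8 A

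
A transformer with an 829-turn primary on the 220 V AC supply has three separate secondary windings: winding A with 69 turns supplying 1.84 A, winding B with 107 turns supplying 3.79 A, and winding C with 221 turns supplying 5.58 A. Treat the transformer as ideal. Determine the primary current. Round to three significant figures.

I_p ≈ 2.13 A

V_A = 220 × 69/829 = 18.311 V; V_B = 220 × 107/829 = 28.396 V; V_C = 220 × 221/829 = 58.649 V.
P_out = V_A I_A + V_B I_B + V_C I_C = 18.311×1.84 + 28.396×3.79 + 58.649×5.58 = 33.693 + 107.62 + 327.26 = 468.57 W.
Ideal ⇒ P_in = P_out, so I_p = P_out/V_p = 468.57/220 = 2.13 A.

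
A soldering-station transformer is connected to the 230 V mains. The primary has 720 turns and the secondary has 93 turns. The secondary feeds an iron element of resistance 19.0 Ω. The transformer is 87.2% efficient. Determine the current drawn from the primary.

I_p ≈ 0.232 A

V_s = 230 × 93/720 = 29.708 V.
I_s = V_s/R = 29.708/19.0 = 1.5636 A.
P_out = V_s I_s = 29.708 × 1.5636 = 46.452 W.
P_in = P_out/η = 46.452/0.872 = 53.270 W.
I_p = P_in/V_p = 53.270/230 = 0.232 A.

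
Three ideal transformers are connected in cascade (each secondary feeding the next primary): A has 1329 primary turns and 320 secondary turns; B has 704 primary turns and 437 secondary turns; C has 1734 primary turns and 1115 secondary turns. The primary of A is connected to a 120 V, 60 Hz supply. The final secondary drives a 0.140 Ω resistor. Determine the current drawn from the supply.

I_supply ≈ 7.92 A

After A: V = 120.00 × 320/1329 = 28.894 V.
After B: V = 28.894 × 437/704 = 17.936 V.
After C: V = 17.936 × 1115/1734 = 11.533 V.
I_load = 11.533/0.140 = 82.378 A, so P_out = 11.533 × 82.378 = 950.07 W.
All ideal ⇒ P_in = P_out, so I_supply = 950.07/120 = 7.92 A.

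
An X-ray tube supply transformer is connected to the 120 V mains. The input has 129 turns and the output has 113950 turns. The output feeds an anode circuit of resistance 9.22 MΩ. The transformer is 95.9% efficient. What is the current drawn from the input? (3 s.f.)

V_out = 120 × 113950/129 = 106000 V.
I_out = V_out/R = 106000/(9.22×10^6) = 0.011497 A.
P_out = V_out I_out = 106000 × 0.011497 = 1218.7 W.
P_in = P_out/η = 1218.7/0.959 = 1270.8 W.
I_in = P_in/V_in = 1270.8/120 = 10.6 A.

I_in ≈ 10.6 A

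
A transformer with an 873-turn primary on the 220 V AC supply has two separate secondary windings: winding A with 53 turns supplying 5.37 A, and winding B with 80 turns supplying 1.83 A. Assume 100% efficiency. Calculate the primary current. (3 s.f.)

I_p ≈ 0.494 A

V_A = 220 × 53/873 = 13.356 V; V_B = 220 × 80/873 = 20.160 V.
P_out = V_A I_A + V_B I_B = 13.356×5.37 + 20.160×1.83 = 71.723 + 36.893 = 108.62 W.
Ideal ⇒ P_in = P_out, so I_p = P_out/V_p = 108.62/220 = 0.494 A.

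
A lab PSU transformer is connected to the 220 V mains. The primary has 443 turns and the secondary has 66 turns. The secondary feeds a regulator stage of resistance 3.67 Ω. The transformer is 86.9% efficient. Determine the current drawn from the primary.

V_s = 220 × 66/443 = 32.777 V.
I_s = V_s/R = 32.777/3.67 = 8.9309 A.
P_out = V_s I_s = 32.777 × 8.9309 = 292.72 W.
P_in = P_out/η = 292.72/0.869 = 336.85 W.
I_p = P_in/V_p = 336.85/220 = 1.53 A.

I_p ≈ 1.53 A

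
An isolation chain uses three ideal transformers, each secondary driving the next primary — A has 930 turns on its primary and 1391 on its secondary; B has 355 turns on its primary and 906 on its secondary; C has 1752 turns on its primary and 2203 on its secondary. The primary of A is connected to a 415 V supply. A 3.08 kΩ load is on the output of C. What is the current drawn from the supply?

After A: V = 415.00 × 1391/930 = 620.72 V.
After B: V = 620.72 × 906/355 = 1584.1 V.
After C: V = 1584.1 × 2203/1752 = 1991.9 V.
I_load = 1991.9/3080 = 0.64673 A, so P_out = 1991.9 × 0.64673 = 1288.2 W.
All ideal ⇒ P_in = P_out, so I_supply = 1288.2/415 = 3.10 A.

I_supply ≈ 3.10 A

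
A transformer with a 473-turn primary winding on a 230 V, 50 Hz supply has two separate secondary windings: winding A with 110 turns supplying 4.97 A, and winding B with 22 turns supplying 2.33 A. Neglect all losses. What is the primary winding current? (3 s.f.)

I_p ≈ 1.26 A

V_A = 230 × 110/473 = 53.488 V; V_B = 230 × 22/473 = 10.698 V.
P_out = V_A I_A + V_B I_B = 53.488×4.97 + 10.698×2.33 = 265.84 + 24.926 = 290.76 W.
Ideal ⇒ P_in = P_out, so I_p = P_out/V_p = 290.76/230 = 1.26 A.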